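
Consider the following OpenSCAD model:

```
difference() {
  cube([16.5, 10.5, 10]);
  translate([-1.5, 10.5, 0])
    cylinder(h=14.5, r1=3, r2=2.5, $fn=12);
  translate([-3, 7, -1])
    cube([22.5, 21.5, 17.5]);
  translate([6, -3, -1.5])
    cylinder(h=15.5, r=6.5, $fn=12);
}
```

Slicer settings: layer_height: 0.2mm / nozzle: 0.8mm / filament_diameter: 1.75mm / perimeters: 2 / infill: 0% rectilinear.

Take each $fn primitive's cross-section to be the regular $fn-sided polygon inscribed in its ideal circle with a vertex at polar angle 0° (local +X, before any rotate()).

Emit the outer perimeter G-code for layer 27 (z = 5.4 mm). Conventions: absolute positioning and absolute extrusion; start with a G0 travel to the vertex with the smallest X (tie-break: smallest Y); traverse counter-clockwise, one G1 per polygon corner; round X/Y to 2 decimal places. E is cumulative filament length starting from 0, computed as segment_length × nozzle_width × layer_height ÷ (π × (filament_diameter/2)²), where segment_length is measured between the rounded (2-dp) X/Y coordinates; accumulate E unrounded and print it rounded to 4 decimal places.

At z = 5.4 mm: the cube is present — its section is the full 16.5×10.5 rectangle; the cone at (-1.5, 10.5): at t=0.372 of its height the radius interpolates to r₁+(r₂−r₁)t = 2.814, giving a regular 12-gon of that circumradius; the cube at (-3, 7) (footprint 22.5×21.5) is included at this height; the r=6.5 cylinder at (6, -3) contributes a regular 12-gon of circumradius 6.5; Taking the first minus the rest: starting from the 16.5×10.5 cube, the cone at (-1.5, 10.5) partially overlaps it — only the 2.02 mm² overlap (of its 23.75 mm²) is removed, clipping the outline; the 22.5×21.5 cube at (-3, 7) partially overlaps it — only the 55.73 mm² overlap (of its 483.75 mm²) is removed, clipping the outline; the r=6.5 cylinder at (6, -3) partially overlaps it — only the 26.79 mm² overlap (of its 126.75 mm²) is removed, clipping the outline — 1 connected region. The outline is a single polygon with 11 vertices. Extrusion per mm of travel: 0.8 × 0.2 / (π × 0.875²) = 0.066520. Accumulating E over each segment gives final E = 3.2981.

G0 X0.00 Y0.00 Z5.40
G1 X0.30 Y0.00 E0.0200
G1 X0.37 Y0.25 E0.0372
G1 X2.75 Y2.63 E0.2611
G1 X6.00 Y3.50 E0.4849
G1 X9.25 Y2.63 E0.7087
G1 X11.63 Y0.25 E0.9326
G1 X11.70 Y0.00 E0.9499
G1 X16.50 Y0.00 E1.2692
G1 X16.50 Y7.00 E1.7348
G1 X0.00 Y7.00 E2.8324
G1 X0.00 Y0.00 E3.2981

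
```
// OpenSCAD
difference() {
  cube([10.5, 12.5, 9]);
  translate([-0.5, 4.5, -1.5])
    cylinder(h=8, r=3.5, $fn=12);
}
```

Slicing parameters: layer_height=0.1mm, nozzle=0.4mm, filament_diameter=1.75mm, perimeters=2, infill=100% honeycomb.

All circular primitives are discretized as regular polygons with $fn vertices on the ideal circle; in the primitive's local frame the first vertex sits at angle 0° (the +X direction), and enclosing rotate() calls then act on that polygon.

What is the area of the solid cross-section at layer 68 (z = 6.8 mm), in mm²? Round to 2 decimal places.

At z = 6.8 mm: the cube is present — its section is the full 10.5×12.5 rectangle (area 131.25 mm²); the cylinder at (-0.5, 4.5) is absent (z outside [-1.5, 6.5]); After the difference (first − rest): none of the subtracted shapes is present at this height, so the 10.5×12.5 cube is unchanged — area = 131.25 mm². Overall, the cross-section is a single solid region. Net area = 131.25 mm².

131.25 mm²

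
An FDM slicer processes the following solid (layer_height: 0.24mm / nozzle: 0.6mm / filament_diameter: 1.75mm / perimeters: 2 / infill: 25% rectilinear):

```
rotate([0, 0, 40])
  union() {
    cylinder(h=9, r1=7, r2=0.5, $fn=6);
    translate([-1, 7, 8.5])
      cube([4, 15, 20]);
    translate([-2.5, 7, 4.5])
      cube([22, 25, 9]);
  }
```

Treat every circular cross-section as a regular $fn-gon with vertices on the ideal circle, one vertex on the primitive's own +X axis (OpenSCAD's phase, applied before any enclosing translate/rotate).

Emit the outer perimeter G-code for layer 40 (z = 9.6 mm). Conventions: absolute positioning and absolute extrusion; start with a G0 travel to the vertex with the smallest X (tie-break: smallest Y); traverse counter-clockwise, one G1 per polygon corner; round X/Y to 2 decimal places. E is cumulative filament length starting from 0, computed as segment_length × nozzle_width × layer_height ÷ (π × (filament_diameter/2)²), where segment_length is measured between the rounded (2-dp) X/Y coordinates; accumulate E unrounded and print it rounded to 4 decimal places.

At z = 9.6 mm: the cone is not intersected at this z (z outside [0, 9]); the cube at (-1, 7) is present — its section is the full 4×15 rectangle; the cube at (-2.5, 7) (footprint 22×25) is included at this height; Combining (union): the 4×15 cube at (-1, 7) lies entirely inside the 22×25 cube at (-2.5, 7), so the union is just the 22×25 cube at (-2.5, 7) — 1 connected region; (whole slice rotated 40° about Z — lengths, areas and connectivity unchanged). The outline is a single polygon with 4 vertices. Extrusion per mm of travel: 0.6 × 0.24 / (π × 0.875²) = 0.059868. Accumulating E over each segment gives final E = 5.6272.

G0 X-22.48 Y22.91 Z9.60
G1 X-6.41 Y3.76 E1.4967
G1 X10.44 Y17.90 E2.8136
G1 X-5.63 Y37.05 E4.3102
G1 X-22.48 Y22.91 E5.6272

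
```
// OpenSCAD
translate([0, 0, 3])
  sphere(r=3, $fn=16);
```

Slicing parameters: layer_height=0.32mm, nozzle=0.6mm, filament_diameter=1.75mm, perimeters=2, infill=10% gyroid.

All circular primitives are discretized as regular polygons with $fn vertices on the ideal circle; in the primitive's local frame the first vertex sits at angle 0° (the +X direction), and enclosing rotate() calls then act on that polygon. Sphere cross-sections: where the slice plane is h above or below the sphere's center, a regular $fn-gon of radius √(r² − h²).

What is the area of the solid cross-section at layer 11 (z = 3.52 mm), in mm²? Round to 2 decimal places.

26.73 mm²

At z = 3.52 mm: the r=3 sphere slices to a regular 16-gon of circumradius 2.955 (√(r²−h²) with h=0.52 from center) (area = (16/2)·2.955²·sin(360°/16) = 26.73 mm²). Overall, the cross-section is a single solid region. Net area = 26.73 mm².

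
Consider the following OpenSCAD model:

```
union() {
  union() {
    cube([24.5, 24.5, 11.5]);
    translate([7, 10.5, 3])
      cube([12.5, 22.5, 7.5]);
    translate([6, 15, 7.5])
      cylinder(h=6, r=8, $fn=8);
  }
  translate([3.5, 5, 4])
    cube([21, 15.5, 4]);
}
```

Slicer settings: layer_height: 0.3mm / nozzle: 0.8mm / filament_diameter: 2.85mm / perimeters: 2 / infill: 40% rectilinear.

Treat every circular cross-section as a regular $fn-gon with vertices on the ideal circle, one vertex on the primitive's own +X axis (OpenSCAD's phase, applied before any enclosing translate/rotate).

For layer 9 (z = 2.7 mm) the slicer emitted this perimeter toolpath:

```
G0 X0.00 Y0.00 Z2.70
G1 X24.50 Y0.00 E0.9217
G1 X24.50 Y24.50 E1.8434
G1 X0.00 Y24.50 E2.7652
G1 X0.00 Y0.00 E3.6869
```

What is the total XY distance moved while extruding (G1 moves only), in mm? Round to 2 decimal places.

98.00 mm

Sum the Euclidean lengths of each G1 segment: total = 98.00 mm.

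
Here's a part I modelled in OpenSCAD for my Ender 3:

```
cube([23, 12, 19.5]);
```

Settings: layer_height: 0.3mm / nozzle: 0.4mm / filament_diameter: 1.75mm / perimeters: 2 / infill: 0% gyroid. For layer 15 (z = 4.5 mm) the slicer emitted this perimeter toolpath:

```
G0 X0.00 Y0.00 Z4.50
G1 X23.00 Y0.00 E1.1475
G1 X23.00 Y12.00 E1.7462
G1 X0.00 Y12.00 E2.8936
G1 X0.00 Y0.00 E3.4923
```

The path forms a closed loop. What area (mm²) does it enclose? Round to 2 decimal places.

276.00 mm²

Apply the shoelace formula to the sequence of (X, Y) vertices; enclosed area = 276.00 mm².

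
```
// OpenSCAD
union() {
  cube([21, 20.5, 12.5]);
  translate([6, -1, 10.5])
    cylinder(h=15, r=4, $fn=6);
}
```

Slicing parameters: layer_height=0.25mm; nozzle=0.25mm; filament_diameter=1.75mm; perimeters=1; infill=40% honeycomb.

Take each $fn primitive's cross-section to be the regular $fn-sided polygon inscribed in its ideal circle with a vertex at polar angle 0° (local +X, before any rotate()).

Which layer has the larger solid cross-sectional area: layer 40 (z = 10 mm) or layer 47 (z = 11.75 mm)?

layer 47 (z = 11.75 mm)

Layer 40 (z = 10): the cube is present — its section is the full 21×20.5 rectangle (area 430.50 mm²); the cylinder at (6, -1) is not intersected at this z (z outside [10.5, 25.5]); Combining (union): only the 21×20.5 cube is present, so the union is just that shape — area = 430.50 mm². So its area = 430.50 mm². Layer 47 (z = 11.75): the 21×20.5 cube contributes its full rectangle (area 430.50 mm²); the r=4 cylinder at (6, -1) gives a regular 6-gon of circumradius 4 (constant along its height) (area = (6/2)·4.000²·sin(360°/6) = 41.57 mm²); Merging all regions: the regions partially overlap — summed areas 472.07 mm² minus the doubly-counted overlap 13.36 mm² gives 458.71 mm² — area = 458.71 mm². So its area = 458.71 mm². Layer 47 is larger (458.71 vs 430.50 mm²).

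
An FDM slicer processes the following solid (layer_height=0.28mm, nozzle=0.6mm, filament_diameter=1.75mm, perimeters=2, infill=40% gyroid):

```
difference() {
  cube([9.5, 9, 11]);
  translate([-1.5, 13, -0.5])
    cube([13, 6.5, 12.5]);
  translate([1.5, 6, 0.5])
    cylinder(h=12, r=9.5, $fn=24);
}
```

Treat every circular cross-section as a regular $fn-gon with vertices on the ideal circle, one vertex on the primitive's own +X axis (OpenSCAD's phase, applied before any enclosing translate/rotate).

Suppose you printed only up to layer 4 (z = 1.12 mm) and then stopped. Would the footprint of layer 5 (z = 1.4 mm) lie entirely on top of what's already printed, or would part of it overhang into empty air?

entirely on top

Compare the two slices. At z = 1.12: the cube is present — its section is the full 9.5×9 rectangle (area 85.50 mm²); the cube at (-1.5, 13) is present — its section is the full 13×6.5 rectangle (area 84.50 mm²); the r=9.5 cylinder at (1.5, 6) gives a regular 24-gon of circumradius 9.5 (constant along its height) (area = (24/2)·9.500²·sin(360°/24) = 280.30 mm²); After the difference (first − rest): starting from the 9.5×9 cube (85.50 mm²), the 13×6.5 cube at (-1.5, 13) misses the remaining region (no effect); the r=9.5 cylinder at (1.5, 6) partially overlaps it — only the 85.15 mm² overlap (of its 280.30 mm²) is removed, clipping the outline — area = 0.35 mm². At z = 1.4: the 9.5×9 cube contributes its full rectangle (area 85.50 mm²); the 13×6.5 cube at (-1.5, 13) contributes its full rectangle (area 84.50 mm²); the r=9.5 cylinder at (1.5, 6) contributes a regular 24-gon of circumradius 9.5 (area = (24/2)·9.500²·sin(360°/24) = 280.30 mm²); After the difference (first − rest): starting from the 9.5×9 cube (85.50 mm²), the 13×6.5 cube at (-1.5, 13) misses the remaining region (no effect); the r=9.5 cylinder at (1.5, 6) partially overlaps it — only the 85.15 mm² overlap (of its 280.30 mm²) is removed, clipping the outline — area = 0.35 mm². Checking containment: the cross-section at z = 1.4 is a subset of the cross-section at z = 1.12.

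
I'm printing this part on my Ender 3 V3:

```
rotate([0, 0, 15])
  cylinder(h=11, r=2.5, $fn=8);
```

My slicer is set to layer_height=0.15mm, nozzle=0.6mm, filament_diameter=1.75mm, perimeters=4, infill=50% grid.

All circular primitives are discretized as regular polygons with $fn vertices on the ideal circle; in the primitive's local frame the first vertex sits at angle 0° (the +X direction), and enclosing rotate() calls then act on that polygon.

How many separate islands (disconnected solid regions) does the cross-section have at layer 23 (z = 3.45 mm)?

At z = 3.45 mm: the r=2.5 cylinder contributes a regular 8-gon of circumradius 2.5; (rotated 15° about Z; rotation is an isometry so areas/perimeters/island counts are preserved). Overall, the cross-section is a single solid region. Island count = 1.

1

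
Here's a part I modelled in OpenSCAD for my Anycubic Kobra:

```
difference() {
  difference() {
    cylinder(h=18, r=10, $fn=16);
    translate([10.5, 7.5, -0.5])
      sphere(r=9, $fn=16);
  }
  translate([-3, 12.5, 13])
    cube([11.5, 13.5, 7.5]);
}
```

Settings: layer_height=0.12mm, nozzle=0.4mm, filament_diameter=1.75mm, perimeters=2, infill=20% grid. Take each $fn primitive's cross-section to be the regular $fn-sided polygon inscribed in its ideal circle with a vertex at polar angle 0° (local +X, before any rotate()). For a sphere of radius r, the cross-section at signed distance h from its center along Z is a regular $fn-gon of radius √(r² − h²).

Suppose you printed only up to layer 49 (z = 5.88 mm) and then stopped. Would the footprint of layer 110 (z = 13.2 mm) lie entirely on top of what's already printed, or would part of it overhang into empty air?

part overhangs

Compare the two slices. At z = 5.88: the cylinder: section is a regular 16-gon, circumradius r=10 (area = (16/2)·10.000²·sin(360°/16) = 306.15 mm²); the sphere at (10.5, 7.5): section is a regular 16-gon, circumradius = √(r²−h²) = √(9²−6.38²) = 6.348 (area = (16/2)·6.348²·sin(360°/16) = 123.36 mm²); Subtracting the remaining from the first: starting from the r=10 cylinder (306.15 mm²), the r=9 sphere at (10.5, 7.5) partially overlaps it — only the 20.55 mm² overlap (of its 123.36 mm²) is removed, clipping the outline — area = 285.60 mm²; the cube at (-3, 12.5) is absent (z outside [13, 20.5]); Subtracting the remaining from the first: none of the subtracted shapes is present at this height, so the result so far is unchanged — area = 285.60 mm². At z = 13.2: the r=10 cylinder contributes a regular 16-gon of circumradius 10 (area = (16/2)·10.000²·sin(360°/16) = 306.15 mm²); the sphere at (10.5, 7.5) is not intersected at this z (|z−center|=13.700 > r=9); Subtracting the remaining from the first: none of the subtracted shapes is present at this height, so the r=10 cylinder is unchanged — area = 306.15 mm²; the 11.5×13.5 cube at (-3, 12.5) contributes its full rectangle (area 155.25 mm²); After the difference (first − rest): starting from that combined region (306.15 mm²), the 11.5×13.5 cube at (-3, 12.5) misses the remaining region (no effect) — area = 306.15 mm². Checking containment: at z = 13.2 the cross-section extends beyond the z = 5.88 cross-section by about 20.55 mm².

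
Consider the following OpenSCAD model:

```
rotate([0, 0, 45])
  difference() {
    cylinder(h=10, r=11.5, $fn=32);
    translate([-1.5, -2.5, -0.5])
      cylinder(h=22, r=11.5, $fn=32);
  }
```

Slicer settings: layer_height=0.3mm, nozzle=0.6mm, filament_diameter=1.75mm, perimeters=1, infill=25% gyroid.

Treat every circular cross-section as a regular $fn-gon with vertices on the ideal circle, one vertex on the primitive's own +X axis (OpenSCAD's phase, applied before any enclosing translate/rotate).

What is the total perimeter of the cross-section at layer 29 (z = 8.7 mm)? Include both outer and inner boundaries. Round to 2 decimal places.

72.14 mm

At z = 8.7 mm: the cylinder: section is a regular 32-gon, circumradius r=11.5 (perimeter = 2·32·11.500·sin(180°/32) = 72.14 mm); the cylinder at (-1.5, -2.5): section is a regular 32-gon, circumradius r=11.5 (perimeter = 2·32·11.500·sin(180°/32) = 72.14 mm); Taking the first minus the rest: starting from the r=11.5 cylinder, the r=11.5 cylinder at (-1.5, -2.5) partially overlaps it — only the 346.15 mm² overlap (of its 412.81 mm²) is removed, clipping the outline — boundary = 72.14 mm; (rotated 45° about Z; rotation is an isometry so areas/perimeters/island counts are preserved). Overall, the cross-section is a single solid region. Total boundary length (outer) = 72.14 mm.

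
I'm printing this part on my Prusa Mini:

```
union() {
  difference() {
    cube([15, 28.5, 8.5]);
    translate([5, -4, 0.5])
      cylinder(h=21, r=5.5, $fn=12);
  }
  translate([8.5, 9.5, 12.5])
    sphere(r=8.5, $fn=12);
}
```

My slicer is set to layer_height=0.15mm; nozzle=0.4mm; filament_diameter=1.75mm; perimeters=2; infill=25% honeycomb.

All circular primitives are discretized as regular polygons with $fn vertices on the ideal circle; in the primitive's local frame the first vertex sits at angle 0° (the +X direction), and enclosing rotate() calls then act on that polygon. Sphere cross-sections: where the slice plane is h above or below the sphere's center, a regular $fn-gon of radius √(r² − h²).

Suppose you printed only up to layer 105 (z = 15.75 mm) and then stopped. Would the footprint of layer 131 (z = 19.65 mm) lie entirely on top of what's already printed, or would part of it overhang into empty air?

Compare the two slices. At z = 15.75: the cube is absent (z outside [0, 8.5]); the cylinder at (5, -4): section is a regular 12-gon, circumradius r=5.5 (area = (12/2)·5.500²·sin(360°/12) = 90.75 mm²); Subtracting the remaining from the first: the first operand is absent here, so nothing remains; the r=8.5 sphere at (8.5, 9.5) slices to a regular 12-gon of circumradius 7.854 (√(r²−h²) with h=3.25 from center) (area = (12/2)·7.854²·sin(360°/12) = 185.06 mm²); Combining (union): only the r=8.5 sphere at (8.5, 9.5) is present, so the union is just that shape — area = 185.06 mm². At z = 19.65: the cube does not reach this height (z outside [0, 8.5]); the r=5.5 cylinder at (5, -4) contributes a regular 12-gon of circumradius 5.5 (area = (12/2)·5.500²·sin(360°/12) = 90.75 mm²); Subtracting the remaining from the first: the first operand is absent here, so nothing remains; the r=8.5 sphere at (8.5, 9.5) slices to a regular 12-gon of circumradius 4.596 (√(r²−h²) with h=7.15 from center) (area = (12/2)·4.596²·sin(360°/12) = 63.38 mm²); Taking the union: only the r=8.5 sphere at (8.5, 9.5) is present, so the union is just that shape — area = 63.38 mm². Checking containment: the cross-section at z = 19.65 is a subset of the cross-section at z = 15.75.

entirely on top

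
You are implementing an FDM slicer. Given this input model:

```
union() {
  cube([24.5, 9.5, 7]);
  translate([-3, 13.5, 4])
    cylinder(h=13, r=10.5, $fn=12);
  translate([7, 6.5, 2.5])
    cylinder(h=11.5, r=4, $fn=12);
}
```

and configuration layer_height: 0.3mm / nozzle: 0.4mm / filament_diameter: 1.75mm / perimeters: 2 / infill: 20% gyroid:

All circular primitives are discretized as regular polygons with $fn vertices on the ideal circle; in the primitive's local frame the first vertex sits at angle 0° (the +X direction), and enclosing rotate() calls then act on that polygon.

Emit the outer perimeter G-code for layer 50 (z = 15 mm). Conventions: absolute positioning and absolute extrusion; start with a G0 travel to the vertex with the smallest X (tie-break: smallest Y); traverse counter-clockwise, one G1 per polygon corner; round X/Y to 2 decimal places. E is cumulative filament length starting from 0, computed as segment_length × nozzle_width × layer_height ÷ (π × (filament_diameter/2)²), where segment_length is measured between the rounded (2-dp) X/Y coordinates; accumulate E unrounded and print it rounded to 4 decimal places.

At z = 15 mm: the cube is not intersected at this z (z outside [0, 7]); the cylinder at (-3, 13.5): section is a regular 12-gon, circumradius r=10.5; the cylinder at (7, 6.5) does not reach this height (z outside [2.5, 14]); Merging all regions: only the r=10.5 cylinder at (-3, 13.5) is present, so the union is just that shape — 1 connected region. The outline is a single polygon with 12 vertices. Extrusion per mm of travel: 0.4 × 0.3 / (π × 0.875²) = 0.049890. Accumulating E over each segment gives final E = 3.2534.

G0 X-13.50 Y13.50 Z15.00
G1 X-12.09 Y8.25 E0.2712
G1 X-8.25 Y4.41 E0.5421
G1 X-3.00 Y3.00 E0.8133
G1 X2.25 Y4.41 E1.0845
G1 X6.09 Y8.25 E1.3555
G1 X7.50 Y13.50 E1.6267
G1 X6.09 Y18.75 E1.8979
G1 X2.25 Y22.59 E2.1688
G1 X-3.00 Y24.00 E2.4400
G1 X-8.25 Y22.59 E2.7112
G1 X-12.09 Y18.75 E2.9822
G1 X-13.50 Y13.50 E3.2534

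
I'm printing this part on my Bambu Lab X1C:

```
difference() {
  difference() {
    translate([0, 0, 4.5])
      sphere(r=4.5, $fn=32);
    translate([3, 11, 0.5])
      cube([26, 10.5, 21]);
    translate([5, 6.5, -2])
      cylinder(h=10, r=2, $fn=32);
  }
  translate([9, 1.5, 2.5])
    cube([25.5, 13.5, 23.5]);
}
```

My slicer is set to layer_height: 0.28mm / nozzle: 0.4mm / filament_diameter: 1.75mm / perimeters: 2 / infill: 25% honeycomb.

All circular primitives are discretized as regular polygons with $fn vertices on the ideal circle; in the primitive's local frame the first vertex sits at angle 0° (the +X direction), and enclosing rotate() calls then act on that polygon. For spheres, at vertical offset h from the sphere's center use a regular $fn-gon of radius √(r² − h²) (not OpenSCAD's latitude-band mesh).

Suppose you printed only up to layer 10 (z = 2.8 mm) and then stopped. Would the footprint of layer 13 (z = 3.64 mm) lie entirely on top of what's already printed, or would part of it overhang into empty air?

part overhangs

Compare the two slices. At z = 2.8: the r=4.5 sphere contributes a regular 32-gon of circumradius √(4.5²−1.7²) = 4.167 (area = (32/2)·4.167²·sin(360°/32) = 54.19 mm²); the cube at (3, 11) (footprint 26×10.5) is included at this height (area 273.00 mm²); the cylinder at (5, 6.5): section is a regular 32-gon, circumradius r=2 (area = (32/2)·2.000²·sin(360°/32) = 12.49 mm²); After the difference (first − rest): starting from the r=4.5 sphere (54.19 mm²), the 26×10.5 cube at (3, 11) misses the remaining region (no effect); the r=2 cylinder at (5, 6.5) misses the remaining region (no effect) — area = 54.19 mm²; the cube at (9, 1.5) (footprint 25.5×13.5) is included at this height (area 344.25 mm²); Subtracting the remaining from the first: starting from the result so far (54.19 mm²), the 25.5×13.5 cube at (9, 1.5) misses the remaining region (no effect) — area = 54.19 mm². At z = 3.64: the sphere: section is a regular 32-gon, circumradius = √(r²−h²) = √(4.5²−0.86²) = 4.417 (area = (32/2)·4.417²·sin(360°/32) = 60.90 mm²); the cube at (3, 11) is present — its section is the full 26×10.5 rectangle (area 273.00 mm²); the cylinder at (5, 6.5): section is a regular 32-gon, circumradius r=2 (area = (32/2)·2.000²·sin(360°/32) = 12.49 mm²); Taking the first minus the rest: starting from the r=4.5 sphere (60.90 mm²), the 26×10.5 cube at (3, 11) misses the remaining region (no effect); the r=2 cylinder at (5, 6.5) misses the remaining region (no effect) — area = 60.90 mm²; the cube at (9, 1.5) (footprint 25.5×13.5) is included at this height (area 344.25 mm²); Taking the first minus the rest: starting from that combined region (60.90 mm²), the 25.5×13.5 cube at (9, 1.5) misses the remaining region (no effect) — area = 60.90 mm². Checking containment: at z = 3.64 the cross-section extends beyond the z = 2.8 cross-section by about 6.71 mm².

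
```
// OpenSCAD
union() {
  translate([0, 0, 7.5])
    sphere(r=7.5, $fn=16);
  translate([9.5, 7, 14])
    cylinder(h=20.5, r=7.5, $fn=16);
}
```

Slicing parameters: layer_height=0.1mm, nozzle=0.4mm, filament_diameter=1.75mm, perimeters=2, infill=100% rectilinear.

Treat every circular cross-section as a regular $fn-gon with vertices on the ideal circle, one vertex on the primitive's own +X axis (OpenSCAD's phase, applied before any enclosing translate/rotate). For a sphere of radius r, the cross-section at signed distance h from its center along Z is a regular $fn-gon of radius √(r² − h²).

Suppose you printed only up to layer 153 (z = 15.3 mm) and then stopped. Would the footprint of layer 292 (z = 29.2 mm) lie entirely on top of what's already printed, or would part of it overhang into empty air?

Compare the two slices. At z = 15.3: the sphere is not intersected at this z (|z−center|=7.800 > r=7.5); the r=7.5 cylinder at (9.5, 7) gives a regular 16-gon of circumradius 7.5 (constant along its height) (area = (16/2)·7.500²·sin(360°/16) = 172.21 mm²); Combining (union): only the r=7.5 cylinder at (9.5, 7) is present, so the union is just that shape — area = 172.21 mm². At z = 29.2: the sphere does not reach this height (|z−center|=21.700 > r=7.5); the r=7.5 cylinder at (9.5, 7) gives a regular 16-gon of circumradius 7.5 (constant along its height) (area = (16/2)·7.500²·sin(360°/16) = 172.21 mm²); Merging all regions: only the r=7.5 cylinder at (9.5, 7) is present, so the union is just that shape — area = 172.21 mm². Checking containment: the cross-section at z = 29.2 is a subset of the cross-section at z = 15.3.

entirely on top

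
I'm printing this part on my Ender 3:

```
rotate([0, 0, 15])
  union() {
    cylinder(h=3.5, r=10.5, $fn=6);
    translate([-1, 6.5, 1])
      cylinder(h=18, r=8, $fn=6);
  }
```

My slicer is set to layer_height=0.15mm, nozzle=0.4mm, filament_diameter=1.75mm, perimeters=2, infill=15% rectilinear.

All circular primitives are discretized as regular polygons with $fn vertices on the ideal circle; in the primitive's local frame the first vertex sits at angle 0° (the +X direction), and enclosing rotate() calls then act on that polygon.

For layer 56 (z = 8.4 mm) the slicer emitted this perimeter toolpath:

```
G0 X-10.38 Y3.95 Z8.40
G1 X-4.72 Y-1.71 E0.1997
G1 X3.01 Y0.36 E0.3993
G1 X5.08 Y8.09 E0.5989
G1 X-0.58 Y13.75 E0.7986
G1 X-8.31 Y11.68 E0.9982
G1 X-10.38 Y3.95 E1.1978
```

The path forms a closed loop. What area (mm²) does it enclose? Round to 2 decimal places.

Apply the shoelace formula to the sequence of (X, Y) vertices; enclosed area = 166.40 mm².

166.40 mm²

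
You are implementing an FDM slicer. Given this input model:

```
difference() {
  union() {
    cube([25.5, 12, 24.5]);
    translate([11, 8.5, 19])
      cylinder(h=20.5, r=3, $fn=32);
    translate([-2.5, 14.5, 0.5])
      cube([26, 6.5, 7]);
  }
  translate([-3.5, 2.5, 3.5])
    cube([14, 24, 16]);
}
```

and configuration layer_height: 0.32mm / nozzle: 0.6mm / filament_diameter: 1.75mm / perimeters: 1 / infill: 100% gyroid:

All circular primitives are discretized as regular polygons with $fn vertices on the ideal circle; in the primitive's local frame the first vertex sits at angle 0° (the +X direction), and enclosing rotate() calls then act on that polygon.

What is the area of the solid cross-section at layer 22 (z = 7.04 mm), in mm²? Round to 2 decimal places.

At z = 7.04 mm: the 25.5×12 cube contributes its full rectangle (area 306.00 mm²); the cylinder at (11, 8.5) is absent (z outside [19, 39.5]); the cube at (-2.5, 14.5) (footprint 26×6.5) is included at this height (area 169.00 mm²); Merging all regions: the 2 present regions are separate (no shared area or edge), so areas and boundary lengths simply add and each stays a separate island — area = 475.00 mm²; the cube at (-3.5, 2.5) is present — its section is the full 14×24 rectangle (area 336.00 mm²); After the difference (first − rest): starting from the result so far (475.00 mm²), the 14×24 cube at (-3.5, 2.5) partially overlaps it — only the 184.25 mm² overlap (of its 336.00 mm²) is removed, clipping the outline — area = 290.75 mm². Overall, the cross-section has 2 separate islands. Net area = 290.75 mm².

290.75 mm²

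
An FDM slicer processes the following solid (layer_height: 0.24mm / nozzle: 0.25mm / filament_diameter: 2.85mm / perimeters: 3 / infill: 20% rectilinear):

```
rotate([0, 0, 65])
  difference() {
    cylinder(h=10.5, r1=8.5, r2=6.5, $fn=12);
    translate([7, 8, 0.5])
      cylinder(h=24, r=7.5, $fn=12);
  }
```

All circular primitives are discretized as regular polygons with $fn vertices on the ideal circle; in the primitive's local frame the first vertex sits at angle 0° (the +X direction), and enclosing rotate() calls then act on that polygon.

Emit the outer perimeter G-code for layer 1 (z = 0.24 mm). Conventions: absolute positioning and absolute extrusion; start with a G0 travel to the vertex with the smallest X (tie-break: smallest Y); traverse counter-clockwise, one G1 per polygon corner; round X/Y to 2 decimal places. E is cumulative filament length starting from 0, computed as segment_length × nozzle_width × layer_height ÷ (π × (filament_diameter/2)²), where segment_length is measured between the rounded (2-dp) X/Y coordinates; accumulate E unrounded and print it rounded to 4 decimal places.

At z = 0.24 mm: the cone (r1=8.5→r2=6.5) has section circumradius 8.454 here — a regular 12-gon; the cylinder at (7, 8) is absent (z outside [0.5, 24.5]); After the difference (first − rest): none of the subtracted shapes is present at this height, so the cone is unchanged — 1 connected region; (whole slice rotated 65° about Z — lengths, areas and connectivity unchanged). The outline is a single polygon with 12 vertices. Extrusion per mm of travel: 0.25 × 0.24 / (π × 1.425²) = 0.009405. Accumulating E over each segment gives final E = 0.4939.

G0 X-8.42 Y-0.74 Z0.24
G1 X-6.93 Y-4.85 E0.0411
G1 X-3.57 Y-7.66 E0.0823
G1 X0.74 Y-8.42 E0.1235
G1 X4.85 Y-6.93 E0.1646
G1 X7.66 Y-3.57 E0.2058
G1 X8.42 Y0.74 E0.2470
G1 X6.93 Y4.85 E0.2881
G1 X3.57 Y7.66 E0.3293
G1 X-0.74 Y8.42 E0.3704
G1 X-4.85 Y6.93 E0.4115
G1 X-7.66 Y3.57 E0.4527
G1 X-8.42 Y-0.74 E0.4939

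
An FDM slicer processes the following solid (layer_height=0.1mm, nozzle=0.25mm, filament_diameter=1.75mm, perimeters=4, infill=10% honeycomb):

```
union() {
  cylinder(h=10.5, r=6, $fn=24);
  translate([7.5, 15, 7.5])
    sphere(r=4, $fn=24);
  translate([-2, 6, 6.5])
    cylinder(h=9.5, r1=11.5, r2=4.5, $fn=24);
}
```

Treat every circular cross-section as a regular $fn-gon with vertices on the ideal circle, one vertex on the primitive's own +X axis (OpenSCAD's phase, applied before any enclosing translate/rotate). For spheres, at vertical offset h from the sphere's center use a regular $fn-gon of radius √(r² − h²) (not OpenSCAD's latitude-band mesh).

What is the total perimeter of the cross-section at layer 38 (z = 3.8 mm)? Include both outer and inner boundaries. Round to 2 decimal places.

47.11 mm

At z = 3.8 mm: the r=6 cylinder contributes a regular 24-gon of circumradius 6 (perimeter = 2·24·6.000·sin(180°/24) = 37.59 mm); the sphere at (7.5, 15): section is a regular 24-gon, circumradius = √(r²−h²) = √(4²−3.7²) = 1.520 (perimeter = 2·24·1.520·sin(180°/24) = 9.52 mm); the cone at (-2, 6) does not reach this height (z outside [6.5, 16]); Combining (union): the 2 present regions are separate (no shared area or edge), so areas and boundary lengths simply add and each stays a separate island — boundary = 47.11 mm. Overall, the cross-section has 2 separate islands. Total boundary length (outer) = 47.11 mm.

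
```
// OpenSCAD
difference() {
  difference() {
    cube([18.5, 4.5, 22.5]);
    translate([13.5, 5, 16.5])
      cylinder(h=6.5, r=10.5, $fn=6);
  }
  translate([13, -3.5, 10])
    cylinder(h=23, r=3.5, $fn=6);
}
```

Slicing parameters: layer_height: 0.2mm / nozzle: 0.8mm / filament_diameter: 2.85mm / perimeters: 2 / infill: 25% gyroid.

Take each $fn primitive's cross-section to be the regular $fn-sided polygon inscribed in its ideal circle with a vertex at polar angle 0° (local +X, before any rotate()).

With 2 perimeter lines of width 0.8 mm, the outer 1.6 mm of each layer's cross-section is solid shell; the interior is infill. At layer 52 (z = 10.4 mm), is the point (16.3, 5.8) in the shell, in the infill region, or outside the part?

outside

At z = 10.4 mm: the cube (footprint 18.5×4.5) is included at this height; the cylinder at (13.5, 5) does not reach this height (z outside [16.5, 23]); Subtracting the remaining from the first: none of the subtracted shapes is present at this height, so the 18.5×4.5 cube is unchanged — 1 connected region; the r=3.5 cylinder at (13, -3.5) contributes a regular 6-gon of circumradius 3.5; After the difference (first − rest): starting from that combined region, the r=3.5 cylinder at (13, -3.5) misses the remaining region (no effect) — 1 connected region. Overall, the cross-section is a single solid region. The nearest boundary edge runs (0.00, 4.50)→(18.50, 4.50); distance from the point to it = 1.30 mm. The point is not inside any of the regions above, so it lies outside the cross-section (1.30 mm from the nearest boundary).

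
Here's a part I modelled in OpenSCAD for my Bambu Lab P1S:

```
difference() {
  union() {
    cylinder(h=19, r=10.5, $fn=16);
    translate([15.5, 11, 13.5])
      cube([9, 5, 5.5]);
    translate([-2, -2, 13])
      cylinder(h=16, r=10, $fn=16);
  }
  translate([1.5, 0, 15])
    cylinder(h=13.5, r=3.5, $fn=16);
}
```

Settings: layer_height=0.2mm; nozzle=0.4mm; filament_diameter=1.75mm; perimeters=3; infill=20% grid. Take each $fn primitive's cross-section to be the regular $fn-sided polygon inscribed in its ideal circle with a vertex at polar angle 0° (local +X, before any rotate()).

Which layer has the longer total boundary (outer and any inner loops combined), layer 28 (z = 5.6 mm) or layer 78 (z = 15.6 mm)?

layer 78 (z = 15.6 mm)

Layer 28 (z = 5.6): the r=10.5 cylinder gives a regular 16-gon of circumradius 10.5 (constant along its height) (perimeter = 2·16·10.500·sin(180°/16) = 65.55 mm); the cube at (15.5, 11) is not intersected at this z (z outside [13.5, 19]); the cylinder at (-2, -2) does not reach this height (z outside [13, 29]); Taking the union: only the r=10.5 cylinder is present, so the union is just that shape — boundary = 65.55 mm; the cylinder at (1.5, 0) is absent (z outside [15, 28.5]); After the difference (first − rest): none of the subtracted shapes is present at this height, so that combined region is unchanged — boundary = 65.55 mm. So its perimeter = 65.55 mm. Layer 78 (z = 15.6): the r=10.5 cylinder gives a regular 16-gon of circumradius 10.5 (constant along its height) (perimeter = 2·16·10.500·sin(180°/16) = 65.55 mm); the cube at (15.5, 11) is present — its section is the full 9×5 rectangle (perimeter 28.00 mm); the r=10 cylinder at (-2, -2) gives a regular 16-gon of circumradius 10 (constant along its height) (perimeter = 2·16·10.000·sin(180°/16) = 62.43 mm); Merging all regions: the regions partially overlap (shared area 264.02 mm²), so the edge portions inside another operand are dropped and the merged outline is re-measured after clipping — boundary = 97.76 mm; the r=3.5 cylinder at (1.5, 0) contributes a regular 16-gon of circumradius 3.5 (perimeter = 2·16·3.500·sin(180°/16) = 21.85 mm); After the difference (first − rest): starting from that combined region, the r=3.5 cylinder at (1.5, 0) lies wholly inside it (removes its full 37.50 mm² and its 21.85 mm outline becomes a hole wall) — boundary (outer + 1 inner loop) = 119.61 mm. So its perimeter = 119.61 mm. Layer 78 is larger (119.61 vs 65.55 mm).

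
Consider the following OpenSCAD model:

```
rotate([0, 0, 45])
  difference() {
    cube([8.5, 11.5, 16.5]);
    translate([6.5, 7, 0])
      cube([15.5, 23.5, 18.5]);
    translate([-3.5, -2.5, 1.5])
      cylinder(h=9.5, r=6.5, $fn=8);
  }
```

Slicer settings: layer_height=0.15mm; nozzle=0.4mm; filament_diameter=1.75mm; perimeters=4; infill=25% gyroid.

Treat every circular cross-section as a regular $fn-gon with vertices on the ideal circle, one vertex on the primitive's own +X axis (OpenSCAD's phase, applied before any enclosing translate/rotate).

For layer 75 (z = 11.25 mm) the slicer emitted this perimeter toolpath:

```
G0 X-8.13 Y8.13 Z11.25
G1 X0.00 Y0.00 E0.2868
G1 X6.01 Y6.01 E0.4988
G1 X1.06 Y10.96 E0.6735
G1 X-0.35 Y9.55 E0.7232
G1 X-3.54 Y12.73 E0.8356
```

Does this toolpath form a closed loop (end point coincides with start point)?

no

Start point (G0): (-8.13, 8.13). End point (last G1): the path does not return to the start — open.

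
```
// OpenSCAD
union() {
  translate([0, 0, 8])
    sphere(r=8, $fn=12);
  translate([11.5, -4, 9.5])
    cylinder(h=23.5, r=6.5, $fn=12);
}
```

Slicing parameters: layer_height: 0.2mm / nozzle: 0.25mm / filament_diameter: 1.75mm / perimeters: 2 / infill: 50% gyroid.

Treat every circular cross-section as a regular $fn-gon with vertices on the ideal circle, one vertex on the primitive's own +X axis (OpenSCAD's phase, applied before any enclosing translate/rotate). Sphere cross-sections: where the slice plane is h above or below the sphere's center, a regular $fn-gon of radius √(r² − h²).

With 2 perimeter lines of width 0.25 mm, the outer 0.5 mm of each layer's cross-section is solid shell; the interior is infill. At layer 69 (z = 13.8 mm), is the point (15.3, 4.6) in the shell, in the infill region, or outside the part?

At z = 13.8 mm: the sphere: section is a regular 12-gon, circumradius = √(r²−h²) = √(8²−5.8²) = 5.510; the cylinder at (11.5, -4): section is a regular 12-gon, circumradius r=6.5; Merging all regions: the 2 present regions are separate (no shared area or edge), so areas and boundary lengths simply add and each stays a separate island — 2 connected regions. Overall, the cross-section has 2 separate islands. The nearest boundary edge runs (11.50, 2.50)→(14.75, 1.63); distance from the point to it = 3.01 mm. The point is not inside any of the regions above, so it lies outside the cross-section (3.01 mm from the nearest boundary).

outside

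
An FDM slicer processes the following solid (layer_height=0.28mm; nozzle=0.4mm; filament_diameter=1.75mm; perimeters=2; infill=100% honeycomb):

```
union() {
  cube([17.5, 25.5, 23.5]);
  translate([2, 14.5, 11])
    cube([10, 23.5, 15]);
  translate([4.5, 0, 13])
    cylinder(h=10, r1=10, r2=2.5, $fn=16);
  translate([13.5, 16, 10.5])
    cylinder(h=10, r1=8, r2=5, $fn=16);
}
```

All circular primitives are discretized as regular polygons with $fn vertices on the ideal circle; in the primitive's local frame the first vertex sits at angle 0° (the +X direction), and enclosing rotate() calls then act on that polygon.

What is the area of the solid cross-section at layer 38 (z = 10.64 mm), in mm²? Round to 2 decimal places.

483.14 mm²

At z = 10.64 mm: the cube is present — its section is the full 17.5×25.5 rectangle (area 446.25 mm²); the cube at (2, 14.5) does not reach this height (z outside [11, 26]); the cone at (4.5, 0) is not intersected at this z (z outside [13, 23]); the cone at (13.5, 16): at t=0.014 of its height the radius interpolates to r₁+(r₂−r₁)t = 7.958, giving a regular 16-gon of that circumradius (area = (16/2)·7.958²·sin(360°/16) = 193.88 mm²); Taking the union: the regions partially overlap — summed areas 640.13 mm² minus the doubly-counted overlap 156.99 mm² gives 483.14 mm² — area = 483.14 mm². Overall, the cross-section is a single solid region. Net area = 483.14 mm².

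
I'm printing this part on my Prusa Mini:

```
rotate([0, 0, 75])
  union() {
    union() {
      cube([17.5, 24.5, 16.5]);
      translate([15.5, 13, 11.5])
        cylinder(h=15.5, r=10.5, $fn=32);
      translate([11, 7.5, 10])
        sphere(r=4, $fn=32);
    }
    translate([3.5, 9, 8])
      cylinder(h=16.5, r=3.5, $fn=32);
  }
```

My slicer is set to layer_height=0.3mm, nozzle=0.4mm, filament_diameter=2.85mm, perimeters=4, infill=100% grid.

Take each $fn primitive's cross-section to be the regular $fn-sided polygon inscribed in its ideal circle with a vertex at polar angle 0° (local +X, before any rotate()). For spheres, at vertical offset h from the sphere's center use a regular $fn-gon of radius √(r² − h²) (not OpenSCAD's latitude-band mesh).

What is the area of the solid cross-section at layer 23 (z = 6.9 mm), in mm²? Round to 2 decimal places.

428.75 mm²

At z = 6.9 mm: the cube is present — its section is the full 17.5×24.5 rectangle (area 428.75 mm²); the cylinder at (15.5, 13) is absent (z outside [11.5, 27]); the sphere at (11, 7.5): section is a regular 32-gon, circumradius = √(r²−h²) = √(4²−3.1²) = 2.528 (area = (32/2)·2.528²·sin(360°/32) = 19.95 mm²); Taking the union: the r=4 sphere at (11, 7.5) lies entirely inside the 17.5×24.5 cube, so the union is just the 17.5×24.5 cube — area = 428.75 mm²; the cylinder at (3.5, 9) is absent (z outside [8, 24.5]); Combining (union): only the result so far is present, so the union is just that shape — area = 428.75 mm²; (rotated 75° about Z; rotation is an isometry so areas/perimeters/island counts are preserved). Overall, the cross-section is a single solid region. Net area = 428.75 mm².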